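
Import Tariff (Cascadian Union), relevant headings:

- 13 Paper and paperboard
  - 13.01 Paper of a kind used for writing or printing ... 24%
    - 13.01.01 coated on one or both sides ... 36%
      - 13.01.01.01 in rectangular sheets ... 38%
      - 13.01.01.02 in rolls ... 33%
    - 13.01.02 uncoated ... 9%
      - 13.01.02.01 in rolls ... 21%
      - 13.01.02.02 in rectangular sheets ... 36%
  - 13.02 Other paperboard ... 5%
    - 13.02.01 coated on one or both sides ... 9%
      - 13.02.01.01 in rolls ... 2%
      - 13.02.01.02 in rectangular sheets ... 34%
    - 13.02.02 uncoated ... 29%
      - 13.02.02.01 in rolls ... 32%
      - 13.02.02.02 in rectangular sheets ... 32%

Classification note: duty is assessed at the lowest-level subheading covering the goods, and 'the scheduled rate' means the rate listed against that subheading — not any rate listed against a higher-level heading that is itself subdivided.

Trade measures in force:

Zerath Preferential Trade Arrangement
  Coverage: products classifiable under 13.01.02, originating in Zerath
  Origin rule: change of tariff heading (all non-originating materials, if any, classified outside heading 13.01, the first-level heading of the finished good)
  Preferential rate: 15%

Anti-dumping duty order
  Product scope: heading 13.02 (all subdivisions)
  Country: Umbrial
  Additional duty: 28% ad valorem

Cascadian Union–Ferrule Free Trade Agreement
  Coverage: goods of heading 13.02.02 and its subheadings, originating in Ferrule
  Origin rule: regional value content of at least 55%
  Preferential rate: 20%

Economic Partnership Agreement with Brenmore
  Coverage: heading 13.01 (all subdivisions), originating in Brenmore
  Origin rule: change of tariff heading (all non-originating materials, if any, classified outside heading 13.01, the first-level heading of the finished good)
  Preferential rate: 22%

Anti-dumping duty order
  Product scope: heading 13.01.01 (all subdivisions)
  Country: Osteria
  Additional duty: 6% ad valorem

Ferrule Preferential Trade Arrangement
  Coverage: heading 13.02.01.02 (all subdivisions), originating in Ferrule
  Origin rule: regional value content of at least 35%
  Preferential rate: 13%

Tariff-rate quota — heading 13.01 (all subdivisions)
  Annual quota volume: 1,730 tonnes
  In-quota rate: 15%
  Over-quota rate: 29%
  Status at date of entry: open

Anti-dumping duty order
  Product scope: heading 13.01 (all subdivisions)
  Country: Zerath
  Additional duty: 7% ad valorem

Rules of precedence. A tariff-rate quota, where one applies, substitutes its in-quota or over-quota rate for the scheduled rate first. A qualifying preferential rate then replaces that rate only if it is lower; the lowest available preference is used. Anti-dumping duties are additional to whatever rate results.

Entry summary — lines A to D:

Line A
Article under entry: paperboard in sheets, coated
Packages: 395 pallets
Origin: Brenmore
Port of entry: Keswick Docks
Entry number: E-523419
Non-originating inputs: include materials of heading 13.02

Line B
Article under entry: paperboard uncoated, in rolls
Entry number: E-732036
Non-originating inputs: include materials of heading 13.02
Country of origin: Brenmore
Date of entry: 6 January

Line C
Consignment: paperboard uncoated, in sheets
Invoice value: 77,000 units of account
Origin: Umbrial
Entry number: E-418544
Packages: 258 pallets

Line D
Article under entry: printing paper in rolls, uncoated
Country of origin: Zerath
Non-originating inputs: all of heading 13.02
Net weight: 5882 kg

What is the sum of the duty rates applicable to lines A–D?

Line A: paperboard → 13.02; coated → 13.02.01; in sheets → 13.02.01.02. Scheduled 34%. Brenmore agreement on 13.01: 13.02.01.02 not covered. → 34%.
Line B: paperboard → 13.02; uncoated → 13.02.02; in rolls → 13.02.02.01. Scheduled 32%. Brenmore agreement on 13.01: 13.02.02.01 not covered. → 32%.
Line C: paperboard → 13.02; uncoated → 13.02.02; in sheets → 13.02.02.02. Scheduled 32%. anti-dumping (Umbrial, 13.02): +28%; total 32% + 28% = 60%. → 60%.
Line D: printing paper → 13.01; uncoated → 13.01.02; in rolls → 13.01.02.01. Scheduled 21%. quota on 13.01 open → in-quota 15%; Zerath agreement on 13.01.02: CTH met → 15% available; preference 15% not lower than 15% → no reduction; anti-dumping (Zerath, 13.01): +7%; total 15% + 7% = 22%. → 22%.
Sum: 34% + 32% + 60% + 22% = 148%.

148%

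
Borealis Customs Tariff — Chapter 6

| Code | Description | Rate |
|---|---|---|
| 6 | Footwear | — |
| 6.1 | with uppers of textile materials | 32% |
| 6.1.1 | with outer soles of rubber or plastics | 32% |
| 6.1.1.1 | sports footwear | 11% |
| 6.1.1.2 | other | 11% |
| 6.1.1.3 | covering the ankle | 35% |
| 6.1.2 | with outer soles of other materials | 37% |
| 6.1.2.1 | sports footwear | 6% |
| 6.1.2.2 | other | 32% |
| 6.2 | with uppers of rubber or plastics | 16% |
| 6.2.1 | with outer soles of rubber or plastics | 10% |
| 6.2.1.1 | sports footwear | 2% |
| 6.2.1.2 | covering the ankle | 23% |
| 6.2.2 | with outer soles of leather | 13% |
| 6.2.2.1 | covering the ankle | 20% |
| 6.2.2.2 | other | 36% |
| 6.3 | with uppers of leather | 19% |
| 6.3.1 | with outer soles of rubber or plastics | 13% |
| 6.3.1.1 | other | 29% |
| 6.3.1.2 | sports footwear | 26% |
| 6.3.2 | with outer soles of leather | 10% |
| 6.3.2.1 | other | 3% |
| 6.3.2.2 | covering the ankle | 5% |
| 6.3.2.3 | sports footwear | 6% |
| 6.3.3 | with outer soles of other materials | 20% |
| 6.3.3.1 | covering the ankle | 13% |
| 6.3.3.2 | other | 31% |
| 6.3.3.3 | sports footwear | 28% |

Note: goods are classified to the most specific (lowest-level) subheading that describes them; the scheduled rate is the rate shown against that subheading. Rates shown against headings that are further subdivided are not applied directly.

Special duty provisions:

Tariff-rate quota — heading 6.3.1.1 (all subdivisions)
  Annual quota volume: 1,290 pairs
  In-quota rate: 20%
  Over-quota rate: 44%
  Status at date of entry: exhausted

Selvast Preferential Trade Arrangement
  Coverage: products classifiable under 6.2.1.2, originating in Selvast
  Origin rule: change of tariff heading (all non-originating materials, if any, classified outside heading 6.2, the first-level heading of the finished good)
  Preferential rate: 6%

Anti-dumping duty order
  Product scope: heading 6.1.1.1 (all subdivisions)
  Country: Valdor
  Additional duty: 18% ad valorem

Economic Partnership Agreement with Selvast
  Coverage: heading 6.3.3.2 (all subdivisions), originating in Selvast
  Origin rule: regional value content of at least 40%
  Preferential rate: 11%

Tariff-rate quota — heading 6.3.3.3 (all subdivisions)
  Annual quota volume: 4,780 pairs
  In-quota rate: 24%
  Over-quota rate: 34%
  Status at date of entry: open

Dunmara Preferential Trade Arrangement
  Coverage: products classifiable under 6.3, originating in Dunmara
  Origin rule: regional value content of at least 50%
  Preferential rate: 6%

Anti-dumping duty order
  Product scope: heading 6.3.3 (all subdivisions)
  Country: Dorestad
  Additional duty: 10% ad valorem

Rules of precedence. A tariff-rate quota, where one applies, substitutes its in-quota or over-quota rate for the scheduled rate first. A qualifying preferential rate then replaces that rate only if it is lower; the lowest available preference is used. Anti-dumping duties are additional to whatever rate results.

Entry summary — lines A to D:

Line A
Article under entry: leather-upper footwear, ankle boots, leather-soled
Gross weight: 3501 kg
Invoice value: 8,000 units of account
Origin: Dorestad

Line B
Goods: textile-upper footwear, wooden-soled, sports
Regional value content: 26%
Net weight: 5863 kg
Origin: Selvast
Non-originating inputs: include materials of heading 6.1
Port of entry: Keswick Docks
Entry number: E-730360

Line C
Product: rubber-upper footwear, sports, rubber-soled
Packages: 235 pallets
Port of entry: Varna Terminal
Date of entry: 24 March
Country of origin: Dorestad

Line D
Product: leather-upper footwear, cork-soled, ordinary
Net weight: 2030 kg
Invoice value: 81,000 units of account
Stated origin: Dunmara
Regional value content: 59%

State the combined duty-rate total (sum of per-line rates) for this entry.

19%

Line A: leather-upper → 6.3; leather-soled → 6.3.2; ankle boots → 6.3.2.2. Scheduled 5%. No special measure applies. → 5%.
Line B: textile-upper → 6.1; wooden-soled → 6.1.2; sports → 6.1.2.1. Scheduled 6%. Selvast agreement on 6.2.1.2: 6.1.2.1 not covered; Selvast agreement on 6.3.3.2: 6.1.2.1 not covered. → 6%.
Line C: rubber-upper → 6.2; rubber-soled → 6.2.1; sports → 6.2.1.1. Scheduled 2%. No special measure applies. → 2%.
Line D: leather-upper → 6.3; cork-soled → 6.3.3; ordinary → 6.3.3.2. Scheduled 31%. Dunmara agreement on 6.3: RVC ≥ 50% → 6% available; preferential 6%. → 6%.
Sum: 5% + 6% + 2% + 6% = 19%.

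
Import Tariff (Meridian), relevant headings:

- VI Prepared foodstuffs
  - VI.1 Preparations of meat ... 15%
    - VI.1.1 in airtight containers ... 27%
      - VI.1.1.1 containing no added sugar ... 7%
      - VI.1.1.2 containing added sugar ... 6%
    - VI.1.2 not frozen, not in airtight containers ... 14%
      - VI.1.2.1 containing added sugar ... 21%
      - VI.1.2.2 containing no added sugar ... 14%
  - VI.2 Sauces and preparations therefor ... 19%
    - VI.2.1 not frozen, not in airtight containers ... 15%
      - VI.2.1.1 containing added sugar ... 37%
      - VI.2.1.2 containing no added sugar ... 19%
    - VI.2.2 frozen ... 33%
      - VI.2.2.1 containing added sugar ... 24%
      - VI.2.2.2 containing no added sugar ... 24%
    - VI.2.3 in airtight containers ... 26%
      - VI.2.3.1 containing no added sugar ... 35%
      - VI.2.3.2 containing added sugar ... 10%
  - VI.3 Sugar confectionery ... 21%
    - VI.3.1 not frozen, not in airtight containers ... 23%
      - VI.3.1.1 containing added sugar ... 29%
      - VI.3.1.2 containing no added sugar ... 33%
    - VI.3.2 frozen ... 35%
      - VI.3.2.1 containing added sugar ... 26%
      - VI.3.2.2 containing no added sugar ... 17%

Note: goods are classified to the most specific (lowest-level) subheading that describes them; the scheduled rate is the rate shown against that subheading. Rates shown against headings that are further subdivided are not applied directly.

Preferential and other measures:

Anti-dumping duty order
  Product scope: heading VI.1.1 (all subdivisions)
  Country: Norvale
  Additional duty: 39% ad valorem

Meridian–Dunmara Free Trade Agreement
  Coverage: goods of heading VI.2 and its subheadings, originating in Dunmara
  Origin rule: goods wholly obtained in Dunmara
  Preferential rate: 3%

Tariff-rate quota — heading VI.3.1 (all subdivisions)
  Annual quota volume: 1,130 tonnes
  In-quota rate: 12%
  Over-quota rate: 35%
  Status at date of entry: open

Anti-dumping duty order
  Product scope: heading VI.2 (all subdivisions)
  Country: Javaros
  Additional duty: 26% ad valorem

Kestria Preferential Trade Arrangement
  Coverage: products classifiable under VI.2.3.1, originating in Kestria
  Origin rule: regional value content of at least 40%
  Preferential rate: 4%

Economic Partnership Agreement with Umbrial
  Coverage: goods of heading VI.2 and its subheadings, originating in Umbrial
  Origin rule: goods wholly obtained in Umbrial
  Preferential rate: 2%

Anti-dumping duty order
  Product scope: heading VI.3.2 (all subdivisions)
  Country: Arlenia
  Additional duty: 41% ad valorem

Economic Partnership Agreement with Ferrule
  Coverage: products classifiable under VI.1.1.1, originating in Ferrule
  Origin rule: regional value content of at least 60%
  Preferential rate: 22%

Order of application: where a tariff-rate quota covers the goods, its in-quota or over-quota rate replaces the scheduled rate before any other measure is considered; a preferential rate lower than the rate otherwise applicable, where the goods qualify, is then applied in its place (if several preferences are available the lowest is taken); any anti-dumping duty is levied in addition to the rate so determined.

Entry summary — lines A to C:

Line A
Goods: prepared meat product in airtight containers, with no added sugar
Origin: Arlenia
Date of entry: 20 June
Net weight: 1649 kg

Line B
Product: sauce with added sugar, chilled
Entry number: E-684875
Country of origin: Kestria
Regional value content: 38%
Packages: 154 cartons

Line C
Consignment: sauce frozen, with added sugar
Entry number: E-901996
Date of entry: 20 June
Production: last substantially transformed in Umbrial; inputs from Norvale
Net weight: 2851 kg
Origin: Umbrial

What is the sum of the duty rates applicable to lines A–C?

68%

Line A: prepared meat product → VI.1; in airtight containers → VI.1.1; with no added sugar → VI.1.1.1. Scheduled 7%. No special measure applies. → 7%.
Line B: sauce → VI.2; chilled → VI.2.1; with added sugar → VI.2.1.1. Scheduled 37%. Kestria agreement on VI.2.3.1: VI.2.1.1 not covered. → 37%.
Line C: sauce → VI.2; frozen → VI.2.2; with added sugar → VI.2.2.1. Scheduled 24%. Umbrial agreement on VI.2: not wholly obtained. → 24%.
Sum: 7% + 37% + 24% = 68%.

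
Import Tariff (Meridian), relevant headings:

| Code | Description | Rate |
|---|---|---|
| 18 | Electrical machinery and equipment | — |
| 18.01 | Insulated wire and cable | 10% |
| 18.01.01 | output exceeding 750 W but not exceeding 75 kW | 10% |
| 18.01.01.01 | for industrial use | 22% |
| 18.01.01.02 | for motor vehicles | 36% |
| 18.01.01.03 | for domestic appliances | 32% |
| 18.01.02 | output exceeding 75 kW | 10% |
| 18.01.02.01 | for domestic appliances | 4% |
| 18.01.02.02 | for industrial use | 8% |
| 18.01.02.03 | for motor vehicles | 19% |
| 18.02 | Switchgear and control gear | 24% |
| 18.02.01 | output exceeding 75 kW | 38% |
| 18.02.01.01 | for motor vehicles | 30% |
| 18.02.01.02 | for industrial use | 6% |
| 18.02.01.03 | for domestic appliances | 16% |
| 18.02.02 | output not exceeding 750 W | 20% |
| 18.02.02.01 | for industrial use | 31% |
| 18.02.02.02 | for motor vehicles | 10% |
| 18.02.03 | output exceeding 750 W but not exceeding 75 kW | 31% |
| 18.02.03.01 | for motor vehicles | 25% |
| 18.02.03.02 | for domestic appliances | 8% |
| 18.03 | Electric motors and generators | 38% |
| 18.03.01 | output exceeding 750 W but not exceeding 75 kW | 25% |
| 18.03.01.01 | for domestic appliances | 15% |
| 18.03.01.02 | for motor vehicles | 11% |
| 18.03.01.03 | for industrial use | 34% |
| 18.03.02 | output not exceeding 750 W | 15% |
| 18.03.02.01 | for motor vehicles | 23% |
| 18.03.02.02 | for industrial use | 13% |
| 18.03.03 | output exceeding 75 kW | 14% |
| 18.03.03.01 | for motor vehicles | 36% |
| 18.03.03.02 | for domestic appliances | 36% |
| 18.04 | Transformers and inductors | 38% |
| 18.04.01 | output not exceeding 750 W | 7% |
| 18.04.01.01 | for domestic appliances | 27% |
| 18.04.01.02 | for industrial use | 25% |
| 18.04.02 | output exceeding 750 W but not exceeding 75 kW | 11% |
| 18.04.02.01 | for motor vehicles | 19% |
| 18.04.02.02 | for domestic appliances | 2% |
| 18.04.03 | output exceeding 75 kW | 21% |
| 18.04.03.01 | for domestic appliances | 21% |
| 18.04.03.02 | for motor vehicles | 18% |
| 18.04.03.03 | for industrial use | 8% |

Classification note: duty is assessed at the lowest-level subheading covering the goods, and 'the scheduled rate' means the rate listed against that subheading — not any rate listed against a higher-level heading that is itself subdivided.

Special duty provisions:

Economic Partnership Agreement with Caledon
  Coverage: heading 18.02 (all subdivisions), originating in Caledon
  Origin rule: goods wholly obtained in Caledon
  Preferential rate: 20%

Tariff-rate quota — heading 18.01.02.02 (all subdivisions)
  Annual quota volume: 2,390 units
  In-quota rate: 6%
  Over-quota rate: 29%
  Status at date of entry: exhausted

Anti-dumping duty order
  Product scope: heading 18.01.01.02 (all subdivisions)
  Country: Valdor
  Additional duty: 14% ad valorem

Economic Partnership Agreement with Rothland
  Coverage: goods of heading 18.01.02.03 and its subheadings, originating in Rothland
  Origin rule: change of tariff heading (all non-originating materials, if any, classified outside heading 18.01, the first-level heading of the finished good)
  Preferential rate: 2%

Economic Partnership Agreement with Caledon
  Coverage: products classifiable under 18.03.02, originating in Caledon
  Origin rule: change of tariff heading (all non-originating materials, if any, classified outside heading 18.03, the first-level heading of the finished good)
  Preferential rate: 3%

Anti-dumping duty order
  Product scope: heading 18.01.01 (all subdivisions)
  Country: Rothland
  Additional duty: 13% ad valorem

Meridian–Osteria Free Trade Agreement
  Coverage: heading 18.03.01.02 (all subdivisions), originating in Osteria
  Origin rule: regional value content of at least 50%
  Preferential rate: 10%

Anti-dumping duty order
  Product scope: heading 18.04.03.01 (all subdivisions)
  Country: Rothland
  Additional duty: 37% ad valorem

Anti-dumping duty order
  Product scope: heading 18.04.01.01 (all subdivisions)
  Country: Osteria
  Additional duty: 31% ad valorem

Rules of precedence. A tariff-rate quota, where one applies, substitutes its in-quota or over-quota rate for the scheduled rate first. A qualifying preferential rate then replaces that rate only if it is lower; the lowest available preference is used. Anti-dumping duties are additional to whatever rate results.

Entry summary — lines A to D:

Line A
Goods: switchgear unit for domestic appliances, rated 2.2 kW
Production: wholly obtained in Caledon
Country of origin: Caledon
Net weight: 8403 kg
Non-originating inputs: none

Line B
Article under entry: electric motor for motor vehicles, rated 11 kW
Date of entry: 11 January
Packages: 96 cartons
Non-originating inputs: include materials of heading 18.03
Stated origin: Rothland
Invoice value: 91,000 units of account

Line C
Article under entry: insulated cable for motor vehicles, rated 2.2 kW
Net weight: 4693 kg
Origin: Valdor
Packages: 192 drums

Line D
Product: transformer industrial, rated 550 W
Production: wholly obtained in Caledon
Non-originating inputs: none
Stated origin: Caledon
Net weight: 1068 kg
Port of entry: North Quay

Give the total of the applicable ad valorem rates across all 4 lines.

94%

Line A: switchgear unit → 18.02; rated 2.2 kW → 18.02.03; for domestic appliances → 18.02.03.02. Scheduled 8%. Caledon agreement on 18.02: wholly obtained → 20% available; Caledon agreement on 18.03.02: 18.02.03.02 not covered; preference 20% not lower than 8% → no reduction. → 8%.
Line B: electric motor → 18.03; rated 11 kW → 18.03.01; for motor vehicles → 18.03.01.02. Scheduled 11%. Rothland agreement on 18.01.02.03: 18.03.01.02 not covered. → 11%.
Line C: insulated cable → 18.01; rated 2.2 kW → 18.01.01; for motor vehicles → 18.01.01.02. Scheduled 36%. anti-dumping (Valdor, 18.01.01.02): +14%; total 36% + 14% = 50%. → 50%.
Line D: transformer → 18.04; rated 550 W → 18.04.01; industrial → 18.04.01.02. Scheduled 25%. Caledon agreement on 18.02: 18.04.01.02 not covered; Caledon agreement on 18.03.02: 18.04.01.02 not covered. → 25%.
Sum: 8% + 11% + 50% + 25% = 94%.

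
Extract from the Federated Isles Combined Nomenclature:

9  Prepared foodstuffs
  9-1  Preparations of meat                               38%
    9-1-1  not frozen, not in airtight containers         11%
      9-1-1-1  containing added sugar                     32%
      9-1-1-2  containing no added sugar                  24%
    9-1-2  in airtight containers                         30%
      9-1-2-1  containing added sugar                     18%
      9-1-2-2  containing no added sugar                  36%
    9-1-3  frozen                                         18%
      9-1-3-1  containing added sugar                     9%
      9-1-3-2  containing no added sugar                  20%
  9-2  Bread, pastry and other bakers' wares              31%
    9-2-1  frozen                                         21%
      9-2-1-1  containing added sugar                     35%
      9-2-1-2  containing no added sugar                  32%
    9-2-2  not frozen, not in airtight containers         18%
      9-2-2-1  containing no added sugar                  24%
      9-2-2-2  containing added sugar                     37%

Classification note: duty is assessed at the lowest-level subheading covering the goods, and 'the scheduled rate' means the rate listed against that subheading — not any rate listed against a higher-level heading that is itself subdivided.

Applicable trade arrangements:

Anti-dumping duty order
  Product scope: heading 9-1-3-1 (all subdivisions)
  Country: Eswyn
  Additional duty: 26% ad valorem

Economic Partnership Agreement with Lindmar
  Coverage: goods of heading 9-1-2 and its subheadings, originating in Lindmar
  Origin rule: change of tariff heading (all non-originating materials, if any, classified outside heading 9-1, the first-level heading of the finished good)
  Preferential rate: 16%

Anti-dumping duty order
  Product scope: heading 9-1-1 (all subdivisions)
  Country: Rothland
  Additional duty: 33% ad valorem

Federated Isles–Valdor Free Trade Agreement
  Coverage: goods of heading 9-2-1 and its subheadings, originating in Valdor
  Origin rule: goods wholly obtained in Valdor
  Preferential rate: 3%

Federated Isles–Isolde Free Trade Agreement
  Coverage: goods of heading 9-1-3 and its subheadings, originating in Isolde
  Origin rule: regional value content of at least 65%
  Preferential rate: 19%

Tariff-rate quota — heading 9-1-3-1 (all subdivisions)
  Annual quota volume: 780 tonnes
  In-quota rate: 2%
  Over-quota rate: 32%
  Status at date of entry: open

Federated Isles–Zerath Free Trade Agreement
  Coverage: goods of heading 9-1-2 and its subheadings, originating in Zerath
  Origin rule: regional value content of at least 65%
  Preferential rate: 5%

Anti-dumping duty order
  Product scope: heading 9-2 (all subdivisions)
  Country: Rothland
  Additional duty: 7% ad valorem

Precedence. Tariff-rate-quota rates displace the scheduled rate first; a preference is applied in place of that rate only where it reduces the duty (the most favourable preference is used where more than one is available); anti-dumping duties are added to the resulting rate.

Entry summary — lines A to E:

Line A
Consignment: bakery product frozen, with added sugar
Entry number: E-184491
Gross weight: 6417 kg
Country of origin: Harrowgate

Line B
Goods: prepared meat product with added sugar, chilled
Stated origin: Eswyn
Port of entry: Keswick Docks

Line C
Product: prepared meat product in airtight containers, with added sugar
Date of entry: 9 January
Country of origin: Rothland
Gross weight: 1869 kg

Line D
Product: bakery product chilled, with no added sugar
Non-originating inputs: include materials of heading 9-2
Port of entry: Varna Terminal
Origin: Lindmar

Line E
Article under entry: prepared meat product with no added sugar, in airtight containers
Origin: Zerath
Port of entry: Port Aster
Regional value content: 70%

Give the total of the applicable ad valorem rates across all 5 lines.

Line A: bakery product → 9-2; frozen → 9-2-1; with added sugar → 9-2-1-1. Scheduled 35%. No special measure applies. → 35%.
Line B: prepared meat product → 9-1; chilled → 9-1-1; with added sugar → 9-1-1-1. Scheduled 32%. No special measure applies. → 32%.
Line C: prepared meat product → 9-1; in airtight containers → 9-1-2; with added sugar → 9-1-2-1. Scheduled 18%. No special measure applies. → 18%.
Line D: bakery product → 9-2; chilled → 9-2-2; with no added sugar → 9-2-2-1. Scheduled 24%. Lindmar agreement on 9-1-2: 9-2-2-1 not covered. → 24%.
Line E: prepared meat product → 9-1; in airtight containers → 9-1-2; with no added sugar → 9-1-2-2. Scheduled 36%. Zerath agreement on 9-1-2: RVC ≥ 65% → 5% available; preferential 5%. → 5%.
Sum: 35% + 32% + 18% + 24% + 5% = 114%.

114%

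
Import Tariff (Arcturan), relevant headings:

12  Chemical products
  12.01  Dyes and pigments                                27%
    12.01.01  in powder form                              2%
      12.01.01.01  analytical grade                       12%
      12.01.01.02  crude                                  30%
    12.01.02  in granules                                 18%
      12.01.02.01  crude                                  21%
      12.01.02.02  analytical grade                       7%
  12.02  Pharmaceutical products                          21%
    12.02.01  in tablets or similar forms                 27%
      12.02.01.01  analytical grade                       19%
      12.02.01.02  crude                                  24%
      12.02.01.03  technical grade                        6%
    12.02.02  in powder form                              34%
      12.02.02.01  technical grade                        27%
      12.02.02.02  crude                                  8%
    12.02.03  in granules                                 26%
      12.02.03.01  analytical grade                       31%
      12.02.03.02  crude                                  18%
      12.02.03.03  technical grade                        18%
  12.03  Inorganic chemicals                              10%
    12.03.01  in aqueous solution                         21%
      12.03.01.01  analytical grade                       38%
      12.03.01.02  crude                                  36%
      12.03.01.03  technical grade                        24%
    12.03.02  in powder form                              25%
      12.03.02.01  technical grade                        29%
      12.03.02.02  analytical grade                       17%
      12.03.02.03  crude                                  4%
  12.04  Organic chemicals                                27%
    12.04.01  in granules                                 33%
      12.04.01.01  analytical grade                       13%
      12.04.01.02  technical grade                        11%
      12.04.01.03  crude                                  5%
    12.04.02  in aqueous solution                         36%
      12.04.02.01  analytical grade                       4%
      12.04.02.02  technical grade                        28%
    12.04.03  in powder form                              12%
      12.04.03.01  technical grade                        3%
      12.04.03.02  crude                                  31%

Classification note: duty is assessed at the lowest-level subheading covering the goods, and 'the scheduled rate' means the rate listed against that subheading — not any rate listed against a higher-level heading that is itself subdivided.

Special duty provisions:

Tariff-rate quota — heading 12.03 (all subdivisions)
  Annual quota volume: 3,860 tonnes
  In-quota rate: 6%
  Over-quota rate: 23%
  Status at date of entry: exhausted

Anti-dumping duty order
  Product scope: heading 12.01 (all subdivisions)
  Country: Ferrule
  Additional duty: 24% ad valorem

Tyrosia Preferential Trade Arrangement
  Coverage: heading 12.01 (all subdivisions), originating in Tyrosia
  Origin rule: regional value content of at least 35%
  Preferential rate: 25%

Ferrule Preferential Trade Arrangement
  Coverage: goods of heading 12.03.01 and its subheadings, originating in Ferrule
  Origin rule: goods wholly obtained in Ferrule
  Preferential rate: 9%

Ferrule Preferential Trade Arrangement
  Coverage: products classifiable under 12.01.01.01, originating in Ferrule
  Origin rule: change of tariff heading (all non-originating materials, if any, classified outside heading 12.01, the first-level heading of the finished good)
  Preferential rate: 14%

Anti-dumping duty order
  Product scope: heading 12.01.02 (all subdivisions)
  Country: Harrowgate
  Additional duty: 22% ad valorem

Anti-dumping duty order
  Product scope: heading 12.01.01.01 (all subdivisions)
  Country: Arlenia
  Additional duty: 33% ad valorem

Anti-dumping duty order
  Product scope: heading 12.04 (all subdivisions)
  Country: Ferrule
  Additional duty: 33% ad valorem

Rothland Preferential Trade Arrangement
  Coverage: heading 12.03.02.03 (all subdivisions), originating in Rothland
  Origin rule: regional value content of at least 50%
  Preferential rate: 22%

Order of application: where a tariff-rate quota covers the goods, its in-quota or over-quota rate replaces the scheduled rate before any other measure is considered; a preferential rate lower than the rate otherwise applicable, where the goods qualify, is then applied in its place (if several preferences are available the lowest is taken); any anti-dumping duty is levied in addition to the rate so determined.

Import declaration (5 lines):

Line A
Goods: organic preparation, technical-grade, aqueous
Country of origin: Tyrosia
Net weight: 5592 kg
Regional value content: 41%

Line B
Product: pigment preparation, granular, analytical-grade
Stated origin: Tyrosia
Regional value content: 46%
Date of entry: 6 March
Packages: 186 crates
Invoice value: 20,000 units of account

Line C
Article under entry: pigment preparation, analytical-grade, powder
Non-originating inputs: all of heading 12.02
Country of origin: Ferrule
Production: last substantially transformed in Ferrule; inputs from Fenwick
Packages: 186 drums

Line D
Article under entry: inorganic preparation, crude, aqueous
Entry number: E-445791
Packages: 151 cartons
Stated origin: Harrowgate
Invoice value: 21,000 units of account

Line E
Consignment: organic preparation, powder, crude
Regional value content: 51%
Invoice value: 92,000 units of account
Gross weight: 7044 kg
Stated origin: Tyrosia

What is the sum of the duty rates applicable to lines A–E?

Line A: organic → 12.04; aqueous → 12.04.02; technical-grade → 12.04.02.02. Scheduled 28%. Tyrosia agreement on 12.01: 12.04.02.02 not covered. → 28%.
Line B: pigment → 12.01; granular → 12.01.02; analytical-grade → 12.01.02.02. Scheduled 7%. Tyrosia agreement on 12.01: RVC ≥ 35% → 25% available; preference 25% not lower than 7% → no reduction. → 7%.
Line C: pigment → 12.01; powder → 12.01.01; analytical-grade → 12.01.01.01. Scheduled 12%. Ferrule agreement on 12.03.01: 12.01.01.01 not covered; Ferrule agreement on 12.01.01.01: CTH met → 14% available; preference 14% not lower than 12% → no reduction; anti-dumping (Ferrule, 12.01): +24%; total 12% + 24% = 36%. → 36%.
Line D: inorganic → 12.03; aqueous → 12.03.01; crude → 12.03.01.02. Scheduled 36%. quota on 12.03 exhausted → over-quota 23%. → 23%.
Line E: organic → 12.04; powder → 12.04.03; crude → 12.04.03.02. Scheduled 31%. Tyrosia agreement on 12.01: 12.04.03.02 not covered. → 31%.
Sum: 28% + 7% + 36% + 23% + 31% = 125%.

125%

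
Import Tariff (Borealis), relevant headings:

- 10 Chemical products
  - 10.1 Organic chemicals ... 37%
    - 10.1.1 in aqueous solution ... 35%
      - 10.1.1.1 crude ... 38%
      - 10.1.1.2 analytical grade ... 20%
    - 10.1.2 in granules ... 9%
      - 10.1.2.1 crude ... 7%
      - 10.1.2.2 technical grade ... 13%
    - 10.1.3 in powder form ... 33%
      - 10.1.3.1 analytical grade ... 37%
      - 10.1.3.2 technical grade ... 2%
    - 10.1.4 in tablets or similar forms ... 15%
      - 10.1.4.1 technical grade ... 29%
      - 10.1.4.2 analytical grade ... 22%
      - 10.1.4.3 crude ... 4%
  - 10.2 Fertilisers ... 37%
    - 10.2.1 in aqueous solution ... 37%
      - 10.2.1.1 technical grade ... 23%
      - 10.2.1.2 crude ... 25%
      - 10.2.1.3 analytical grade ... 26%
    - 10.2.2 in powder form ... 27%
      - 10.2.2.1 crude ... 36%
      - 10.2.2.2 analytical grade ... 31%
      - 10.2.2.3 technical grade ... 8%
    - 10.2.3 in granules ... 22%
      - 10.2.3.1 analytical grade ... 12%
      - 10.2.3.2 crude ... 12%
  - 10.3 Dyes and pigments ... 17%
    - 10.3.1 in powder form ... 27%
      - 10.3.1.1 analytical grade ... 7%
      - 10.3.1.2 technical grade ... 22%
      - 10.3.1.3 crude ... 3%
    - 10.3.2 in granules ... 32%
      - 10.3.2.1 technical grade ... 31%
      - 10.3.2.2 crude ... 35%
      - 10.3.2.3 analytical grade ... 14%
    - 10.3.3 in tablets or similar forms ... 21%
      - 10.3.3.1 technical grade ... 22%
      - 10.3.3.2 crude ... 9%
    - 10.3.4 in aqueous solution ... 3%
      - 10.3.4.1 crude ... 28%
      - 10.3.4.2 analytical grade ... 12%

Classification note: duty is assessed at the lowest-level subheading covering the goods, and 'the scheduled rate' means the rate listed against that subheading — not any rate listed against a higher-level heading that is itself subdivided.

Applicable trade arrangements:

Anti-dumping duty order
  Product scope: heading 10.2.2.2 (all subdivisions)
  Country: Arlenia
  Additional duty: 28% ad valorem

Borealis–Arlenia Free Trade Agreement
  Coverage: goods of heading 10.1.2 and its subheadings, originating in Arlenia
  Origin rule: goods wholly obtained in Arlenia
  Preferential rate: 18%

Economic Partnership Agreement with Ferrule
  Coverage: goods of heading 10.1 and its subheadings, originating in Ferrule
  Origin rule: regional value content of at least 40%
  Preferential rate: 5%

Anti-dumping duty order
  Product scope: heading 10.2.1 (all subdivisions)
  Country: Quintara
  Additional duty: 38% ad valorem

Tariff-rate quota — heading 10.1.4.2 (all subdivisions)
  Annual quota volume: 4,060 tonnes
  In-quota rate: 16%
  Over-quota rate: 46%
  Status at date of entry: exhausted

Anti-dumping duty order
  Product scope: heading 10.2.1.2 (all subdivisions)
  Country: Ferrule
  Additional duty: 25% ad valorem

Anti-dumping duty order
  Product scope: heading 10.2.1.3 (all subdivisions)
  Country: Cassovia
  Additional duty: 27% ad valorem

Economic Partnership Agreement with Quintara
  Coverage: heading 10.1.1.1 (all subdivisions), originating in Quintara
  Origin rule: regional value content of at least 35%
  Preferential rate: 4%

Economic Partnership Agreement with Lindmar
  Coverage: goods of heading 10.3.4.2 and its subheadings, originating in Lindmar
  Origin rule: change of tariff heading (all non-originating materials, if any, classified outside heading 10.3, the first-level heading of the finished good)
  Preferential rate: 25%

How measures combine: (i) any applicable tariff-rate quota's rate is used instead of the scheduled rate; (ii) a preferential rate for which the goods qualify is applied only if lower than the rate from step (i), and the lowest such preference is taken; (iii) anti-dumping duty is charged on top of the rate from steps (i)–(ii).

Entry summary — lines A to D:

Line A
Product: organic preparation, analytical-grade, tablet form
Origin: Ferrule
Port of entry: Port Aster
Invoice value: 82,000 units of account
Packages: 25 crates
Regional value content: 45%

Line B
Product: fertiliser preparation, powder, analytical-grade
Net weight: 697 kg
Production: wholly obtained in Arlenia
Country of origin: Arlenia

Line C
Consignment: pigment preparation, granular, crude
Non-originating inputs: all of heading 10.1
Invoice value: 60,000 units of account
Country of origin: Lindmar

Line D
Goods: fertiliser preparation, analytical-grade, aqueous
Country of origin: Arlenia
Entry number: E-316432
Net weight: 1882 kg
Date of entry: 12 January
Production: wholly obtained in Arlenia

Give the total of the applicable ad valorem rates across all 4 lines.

Line A: organic → 10.1; tablet form → 10.1.4; analytical-grade → 10.1.4.2. Scheduled 22%. quota on 10.1.4.2 exhausted → over-quota 46%; Ferrule agreement on 10.1: RVC ≥ 40% → 5% available; preferential 5%. → 5%.
Line B: fertiliser → 10.2; powder → 10.2.2; analytical-grade → 10.2.2.2. Scheduled 31%. Arlenia agreement on 10.1.2: 10.2.2.2 not covered; anti-dumping (Arlenia, 10.2.2.2): +28%; total 31% + 28% = 59%. → 59%.
Line C: pigment → 10.3; granular → 10.3.2; crude → 10.3.2.2. Scheduled 35%. Lindmar agreement on 10.3.4.2: 10.3.2.2 not covered. → 35%.
Line D: fertiliser → 10.2; aqueous → 10.2.1; analytical-grade → 10.2.1.3. Scheduled 26%. Arlenia agreement on 10.1.2: 10.2.1.3 not covered. → 26%.
Sum: 5% + 59% + 35% + 26% = 125%.

125%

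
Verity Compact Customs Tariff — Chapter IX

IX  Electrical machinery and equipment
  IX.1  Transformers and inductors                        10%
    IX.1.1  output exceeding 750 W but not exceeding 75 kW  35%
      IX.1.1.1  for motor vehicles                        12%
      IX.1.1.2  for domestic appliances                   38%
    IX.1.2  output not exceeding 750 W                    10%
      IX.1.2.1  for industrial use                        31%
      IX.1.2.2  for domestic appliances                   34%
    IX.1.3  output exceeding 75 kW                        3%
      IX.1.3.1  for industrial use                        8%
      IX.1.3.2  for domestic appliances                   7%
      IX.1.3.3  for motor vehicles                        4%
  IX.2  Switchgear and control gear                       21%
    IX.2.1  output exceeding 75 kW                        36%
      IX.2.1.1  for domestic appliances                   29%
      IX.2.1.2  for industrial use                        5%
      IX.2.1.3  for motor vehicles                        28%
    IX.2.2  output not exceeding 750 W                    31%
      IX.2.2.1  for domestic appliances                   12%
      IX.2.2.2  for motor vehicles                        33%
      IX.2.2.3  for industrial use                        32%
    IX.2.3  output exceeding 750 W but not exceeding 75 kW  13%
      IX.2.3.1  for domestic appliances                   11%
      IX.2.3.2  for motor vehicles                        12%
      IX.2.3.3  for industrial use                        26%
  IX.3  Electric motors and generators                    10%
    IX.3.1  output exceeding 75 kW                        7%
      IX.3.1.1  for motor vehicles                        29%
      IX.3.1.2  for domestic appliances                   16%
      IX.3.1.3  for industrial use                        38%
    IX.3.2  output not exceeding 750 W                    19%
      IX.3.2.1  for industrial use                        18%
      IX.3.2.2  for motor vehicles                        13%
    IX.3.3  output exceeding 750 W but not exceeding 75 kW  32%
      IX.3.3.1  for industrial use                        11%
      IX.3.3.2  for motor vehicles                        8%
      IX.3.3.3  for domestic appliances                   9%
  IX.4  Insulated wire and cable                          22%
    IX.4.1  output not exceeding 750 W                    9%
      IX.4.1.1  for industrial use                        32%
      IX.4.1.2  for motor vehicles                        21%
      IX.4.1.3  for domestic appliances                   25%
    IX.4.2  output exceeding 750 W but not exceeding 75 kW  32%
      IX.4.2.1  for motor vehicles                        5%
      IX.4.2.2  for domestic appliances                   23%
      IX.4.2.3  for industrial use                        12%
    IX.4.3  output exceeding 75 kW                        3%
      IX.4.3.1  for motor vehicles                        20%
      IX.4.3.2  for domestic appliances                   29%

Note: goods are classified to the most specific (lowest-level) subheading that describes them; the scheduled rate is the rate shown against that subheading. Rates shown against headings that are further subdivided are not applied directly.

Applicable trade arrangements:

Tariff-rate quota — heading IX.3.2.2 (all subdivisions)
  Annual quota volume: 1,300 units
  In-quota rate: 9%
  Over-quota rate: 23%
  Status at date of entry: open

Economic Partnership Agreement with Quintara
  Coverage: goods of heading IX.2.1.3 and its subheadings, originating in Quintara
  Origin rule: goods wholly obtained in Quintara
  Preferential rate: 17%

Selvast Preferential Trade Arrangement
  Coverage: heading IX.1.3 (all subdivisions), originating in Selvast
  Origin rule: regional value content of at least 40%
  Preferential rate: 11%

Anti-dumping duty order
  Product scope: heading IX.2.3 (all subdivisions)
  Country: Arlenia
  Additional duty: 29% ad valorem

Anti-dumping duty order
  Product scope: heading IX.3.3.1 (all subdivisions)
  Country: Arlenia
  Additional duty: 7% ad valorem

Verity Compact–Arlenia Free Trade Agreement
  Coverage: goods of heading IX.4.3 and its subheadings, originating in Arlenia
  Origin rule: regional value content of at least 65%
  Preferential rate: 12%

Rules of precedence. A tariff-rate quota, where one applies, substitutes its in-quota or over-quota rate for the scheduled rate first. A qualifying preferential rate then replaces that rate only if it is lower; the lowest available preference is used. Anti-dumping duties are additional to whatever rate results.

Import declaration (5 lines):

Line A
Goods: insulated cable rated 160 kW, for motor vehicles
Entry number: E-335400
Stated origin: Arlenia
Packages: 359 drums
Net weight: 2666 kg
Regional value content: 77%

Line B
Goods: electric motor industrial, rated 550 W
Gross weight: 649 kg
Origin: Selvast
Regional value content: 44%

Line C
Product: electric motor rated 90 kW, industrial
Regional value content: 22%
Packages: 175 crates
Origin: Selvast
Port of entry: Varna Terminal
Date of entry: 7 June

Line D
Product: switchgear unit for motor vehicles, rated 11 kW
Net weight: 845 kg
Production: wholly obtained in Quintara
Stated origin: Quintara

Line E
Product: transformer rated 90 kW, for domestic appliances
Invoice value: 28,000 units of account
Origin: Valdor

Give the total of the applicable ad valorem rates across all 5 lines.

87%

Line A: insulated cable → IX.4; rated 160 kW → IX.4.3; for motor vehicles → IX.4.3.1. Scheduled 20%. Arlenia agreement on IX.4.3: RVC ≥ 65% → 12% available; preferential 12%. → 12%.
Line B: electric motor → IX.3; rated 550 W → IX.3.2; industrial → IX.3.2.1. Scheduled 18%. Selvast agreement on IX.1.3: IX.3.2.1 not covered. → 18%.
Line C: electric motor → IX.3; rated 90 kW → IX.3.1; industrial → IX.3.1.3. Scheduled 38%. Selvast agreement on IX.1.3: IX.3.1.3 not covered. → 38%.
Line D: switchgear unit → IX.2; rated 11 kW → IX.2.3; for motor vehicles → IX.2.3.2. Scheduled 12%. Quintara agreement on IX.2.1.3: IX.2.3.2 not covered. → 12%.
Line E: transformer → IX.1; rated 90 kW → IX.1.3; for domestic appliances → IX.1.3.2. Scheduled 7%. No special measure applies. → 7%.
Sum: 12% + 18% + 38% + 12% + 7% = 87%.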